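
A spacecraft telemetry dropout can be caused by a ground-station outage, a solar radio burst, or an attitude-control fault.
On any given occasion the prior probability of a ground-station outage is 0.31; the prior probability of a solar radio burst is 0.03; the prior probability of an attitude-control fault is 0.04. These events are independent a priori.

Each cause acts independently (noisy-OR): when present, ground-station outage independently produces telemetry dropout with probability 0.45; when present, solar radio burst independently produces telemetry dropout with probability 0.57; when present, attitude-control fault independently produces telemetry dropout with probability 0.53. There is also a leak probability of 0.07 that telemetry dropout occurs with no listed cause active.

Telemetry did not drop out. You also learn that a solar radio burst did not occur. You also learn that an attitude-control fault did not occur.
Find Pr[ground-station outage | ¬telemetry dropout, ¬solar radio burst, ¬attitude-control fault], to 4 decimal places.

Pr[ground-station outage | ¬telemetry dropout, ¬solar radio burst, ¬attitude-control fault] ≈ 0.1981

Under noisy-OR, P(telemetry dropout | causes) = 1 − (1−0.07)·∏(1−qᵢ) over the active causes.
Sum P(¬telemetry dropout|·) weighted by the priors over both values of ground-station outage:
  P(¬telemetry dropout | ¬solar radio burst, ¬attitude-control fault) = 0.93*0.69 + 0.5115*0.31
        = 0.641700 + 0.158565 = 0.800265
Keeping only the ground-station outage-present terms gives 0.158565, so
  P(ground-station outage | ¬telemetry dropout, ¬solar radio burst, ¬attitude-control fault) = 0.158565 / 0.800265 ≈ 0.1981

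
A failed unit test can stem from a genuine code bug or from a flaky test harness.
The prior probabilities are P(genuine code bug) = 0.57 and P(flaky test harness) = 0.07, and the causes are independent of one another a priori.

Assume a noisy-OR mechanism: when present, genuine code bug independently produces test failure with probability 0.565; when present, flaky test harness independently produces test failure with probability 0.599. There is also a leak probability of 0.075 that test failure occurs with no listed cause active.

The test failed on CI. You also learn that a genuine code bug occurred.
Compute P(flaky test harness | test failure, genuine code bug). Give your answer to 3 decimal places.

Under noisy-OR, P(test failure | causes) = 1 − (1−0.075)·∏(1−qᵢ) over the active causes.
P(test failure | genuine code bug) = 0.597625·0.93 + 0.838648·0.07 = 0.555791 + 0.058705 = 0.614496
The flaky test harness-present share is 0.838648·0.07 = 0.058705.
So P(flaky test harness | test failure, genuine code bug) = 0.058705/0.614496 ≈ 0.096.

P(flaky test harness | test failure, genuine code bug) ≈ 0.096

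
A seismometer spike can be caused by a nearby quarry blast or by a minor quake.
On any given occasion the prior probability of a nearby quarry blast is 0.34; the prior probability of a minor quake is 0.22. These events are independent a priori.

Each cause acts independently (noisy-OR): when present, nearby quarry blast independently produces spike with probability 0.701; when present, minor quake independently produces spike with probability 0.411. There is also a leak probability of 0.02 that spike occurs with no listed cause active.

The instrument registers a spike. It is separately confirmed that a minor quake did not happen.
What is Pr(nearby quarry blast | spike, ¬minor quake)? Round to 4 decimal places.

Pr(nearby quarry blast | spike, ¬minor quake) ≈ 0.9479

Under noisy-OR, P(spike | causes) = 1 − (1−0.02)·∏(1−qᵢ) over the active causes.
Numerator (weight on configurations with nearby quarry blast): 0.70698·0.34 = 0.240373
Denominator P(spike | ¬minor quake): 0.02·0.66 + 0.70698·0.34 = 0.253573
Posterior = 0.240373 / 0.253573 ≈ 0.9479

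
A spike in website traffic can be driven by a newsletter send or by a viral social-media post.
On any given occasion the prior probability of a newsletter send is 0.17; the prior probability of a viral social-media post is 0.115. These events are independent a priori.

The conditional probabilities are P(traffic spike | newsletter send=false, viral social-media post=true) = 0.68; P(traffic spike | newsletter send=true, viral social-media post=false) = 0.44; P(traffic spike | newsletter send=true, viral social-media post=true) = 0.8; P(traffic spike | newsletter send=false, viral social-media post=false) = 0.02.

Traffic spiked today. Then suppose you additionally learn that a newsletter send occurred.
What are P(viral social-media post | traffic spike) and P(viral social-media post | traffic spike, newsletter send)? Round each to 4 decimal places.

P(viral social-media post | traffic spike) ≈ 0.4989; P(viral social-media post | traffic spike, newsletter send) ≈ 0.1911

P(traffic spike) = 0.02·0.83·0.885 + 0.68·0.83·0.115 + 0.44·0.17·0.885 + 0.8·0.17·0.115 = 0.014691 + 0.064906 + 0.066198 + 0.015640 = 0.161435
Of this, 0.080546 comes from 0.064906 + 0.015640 (the viral social-media post=true cases).
Hence the posterior is 0.080546/0.161435 ≈ 0.4989.

Now condition on the additional information:
Weight on viral social-media post=true, given the evidence: 0.8×0.115 = 0.092000
Normalizer over all consistent configurations: 0.44×0.885 + 0.8×0.115 = 0.481400
P(viral social-media post | traffic spike, newsletter send) = 0.092000/0.481400 ≈ 0.1911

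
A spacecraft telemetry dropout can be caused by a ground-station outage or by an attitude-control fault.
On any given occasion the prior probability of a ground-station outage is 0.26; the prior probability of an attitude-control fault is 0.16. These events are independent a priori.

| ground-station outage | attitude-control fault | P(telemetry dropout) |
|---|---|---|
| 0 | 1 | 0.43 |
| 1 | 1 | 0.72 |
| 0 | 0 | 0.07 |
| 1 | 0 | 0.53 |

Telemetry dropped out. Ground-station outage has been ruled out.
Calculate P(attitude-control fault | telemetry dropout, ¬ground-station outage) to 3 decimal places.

P(telemetry dropout | ¬ground-station outage) = 0.07·0.84 + 0.43·0.16 = 0.058800 + 0.068800 = 0.127600
Of this, 0.068800 comes from 0.43·0.16 (the attitude-control fault=true cases).
P(attitude-control fault | telemetry dropout, ¬ground-station outage) = 0.068800 / 0.127600 ≈ 0.539

P(attitude-control fault | telemetry dropout, ¬ground-station outage) ≈ 0.539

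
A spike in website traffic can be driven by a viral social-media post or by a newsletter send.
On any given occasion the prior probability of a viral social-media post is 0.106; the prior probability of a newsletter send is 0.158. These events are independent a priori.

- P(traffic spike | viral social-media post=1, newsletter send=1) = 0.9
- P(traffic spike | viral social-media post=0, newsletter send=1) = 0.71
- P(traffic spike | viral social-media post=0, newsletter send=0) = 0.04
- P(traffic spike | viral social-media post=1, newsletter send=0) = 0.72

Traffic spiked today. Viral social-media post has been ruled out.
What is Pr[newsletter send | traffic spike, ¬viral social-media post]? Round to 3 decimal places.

P(traffic spike | ¬viral social-media post) = 0.04·0.842 + 0.71·0.158 = 0.033680 + 0.112180 = 0.145860
Restricting to configurations with newsletter send present: 0.71·0.158 = 0.112180.
P(newsletter send | traffic spike, ¬viral social-media post) = 0.112180 / 0.145860 ≈ 0.769

Pr[newsletter send | traffic spike, ¬viral social-media post] ≈ 0.769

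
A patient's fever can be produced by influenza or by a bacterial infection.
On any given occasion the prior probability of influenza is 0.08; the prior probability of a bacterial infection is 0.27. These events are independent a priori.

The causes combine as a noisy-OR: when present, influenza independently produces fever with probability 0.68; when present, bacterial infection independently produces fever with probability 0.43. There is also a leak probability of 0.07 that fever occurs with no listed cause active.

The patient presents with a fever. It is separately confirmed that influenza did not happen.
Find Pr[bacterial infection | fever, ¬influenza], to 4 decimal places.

Pr[bacterial infection | fever, ¬influenza] ≈ 0.7129

Under noisy-OR, P(fever | causes) = 1 − (1−0.07)·∏(1−qᵢ) over the active causes.
By total probability over both values of bacterial infection:
  P(fever | ¬influenza) = 0.07*0.73 + 0.4699*0.27
        = 0.051100 + 0.126873 = 0.177973
Configurations with bacterial infection contribute 0.126873, so
  P(bacterial infection | fever, ¬influenza) = 0.126873 / 0.177973 ≈ 0.7129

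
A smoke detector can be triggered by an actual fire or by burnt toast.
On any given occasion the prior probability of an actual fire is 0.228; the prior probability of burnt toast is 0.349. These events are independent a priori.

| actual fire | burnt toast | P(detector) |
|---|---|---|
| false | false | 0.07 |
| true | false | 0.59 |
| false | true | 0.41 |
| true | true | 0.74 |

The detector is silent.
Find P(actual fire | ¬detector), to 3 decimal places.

P(¬detector) = 0.93·0.772·0.651 + 0.59·0.772·0.349 + 0.41·0.228·0.651 + 0.26·0.228·0.349 = 0.467392 + 0.158963 + 0.060855 + 0.020689 = 0.707899
Of this, 0.081544 comes from 0.060855 + 0.020689 (the actual fire=true cases).
Hence the posterior is 0.081544/0.707899 ≈ 0.115.

P(actual fire | ¬detector) ≈ 0.115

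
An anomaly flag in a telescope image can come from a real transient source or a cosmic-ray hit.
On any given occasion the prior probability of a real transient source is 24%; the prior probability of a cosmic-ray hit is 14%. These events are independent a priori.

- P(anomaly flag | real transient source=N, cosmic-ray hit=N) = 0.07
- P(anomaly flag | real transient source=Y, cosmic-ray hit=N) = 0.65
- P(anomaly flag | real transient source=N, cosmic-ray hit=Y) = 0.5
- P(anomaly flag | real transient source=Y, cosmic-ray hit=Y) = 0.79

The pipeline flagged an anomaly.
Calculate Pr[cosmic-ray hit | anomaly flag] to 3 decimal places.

Pr[cosmic-ray hit | anomaly flag] ≈ 0.307

Enumerate the 4 (real transient source, cosmic-ray hit) configurations and weight by the priors:
  P(anomaly flag) = 0.07·0.76·0.86 + 0.5·0.76·0.14 + 0.65·0.24·0.86 + 0.79·0.24·0.14
        = 0.045752 + 0.053200 + 0.134160 + 0.026544 = 0.259656
Keeping only the cosmic-ray hit-present terms gives 0.079744, so
  P(cosmic-ray hit | anomaly flag) = 0.079744 / 0.259656 ≈ 0.307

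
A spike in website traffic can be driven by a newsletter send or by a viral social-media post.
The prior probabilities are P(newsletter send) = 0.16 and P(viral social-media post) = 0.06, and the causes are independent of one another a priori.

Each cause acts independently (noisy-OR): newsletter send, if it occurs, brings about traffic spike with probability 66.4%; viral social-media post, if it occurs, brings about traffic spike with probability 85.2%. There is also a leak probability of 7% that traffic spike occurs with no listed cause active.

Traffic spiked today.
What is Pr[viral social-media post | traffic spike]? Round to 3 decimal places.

Pr[viral social-media post | traffic spike] ≈ 0.249

Under noisy-OR, P(traffic spike | causes) = 1 − (1−0.07)·∏(1−qᵢ) over the active causes.
Enumerate the 4 (newsletter send, viral social-media post) configurations and weight by the priors:
  P(traffic spike) = 0.07*0.84*0.94 + 0.86236*0.84*0.06 + 0.68752*0.16*0.94 + 0.953753*0.16*0.06
        = 0.055272 + 0.043463 + 0.103403 + 0.009156 = 0.211294
Keeping only the viral social-media post-present terms gives 0.052619, so
  P(viral social-media post | traffic spike) = 0.052619 / 0.211294 ≈ 0.249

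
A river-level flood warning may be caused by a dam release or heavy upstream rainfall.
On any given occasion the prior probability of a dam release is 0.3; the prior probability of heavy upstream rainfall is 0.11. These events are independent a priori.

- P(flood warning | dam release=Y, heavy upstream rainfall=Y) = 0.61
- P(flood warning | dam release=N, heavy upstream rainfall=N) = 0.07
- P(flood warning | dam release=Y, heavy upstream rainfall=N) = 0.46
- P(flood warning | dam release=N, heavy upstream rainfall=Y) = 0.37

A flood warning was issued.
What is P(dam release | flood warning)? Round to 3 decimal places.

P(dam release | flood warning) ≈ 0.665

P(flood warning) = 0.07*0.7*0.89 + 0.37*0.7*0.11 + 0.46*0.3*0.89 + 0.61*0.3*0.11 = 0.043610 + 0.028490 + 0.122820 + 0.020130 = 0.215050
Of this, 0.142950 comes from 0.122820 + 0.020130 (the dam release=true cases).
P(dam release | flood warning) = 0.142950 / 0.215050 ≈ 0.665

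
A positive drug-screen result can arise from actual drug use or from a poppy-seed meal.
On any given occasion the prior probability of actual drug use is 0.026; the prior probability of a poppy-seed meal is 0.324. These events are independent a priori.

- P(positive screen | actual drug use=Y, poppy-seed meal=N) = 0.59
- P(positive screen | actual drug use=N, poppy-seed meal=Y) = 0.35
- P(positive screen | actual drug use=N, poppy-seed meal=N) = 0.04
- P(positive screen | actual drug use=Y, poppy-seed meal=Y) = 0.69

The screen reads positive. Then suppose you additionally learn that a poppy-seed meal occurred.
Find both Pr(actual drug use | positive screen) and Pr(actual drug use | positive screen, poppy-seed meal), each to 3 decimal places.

P(positive screen) = 0.04·0.974·0.676 + 0.35·0.974·0.324 + 0.59·0.026·0.676 + 0.69·0.026·0.324 = 0.026337 + 0.110452 + 0.010370 + 0.005813 = 0.152972
The actual drug use-present share is 0.010370 + 0.005813 = 0.016183.
P(actual drug use | positive screen) = 0.016183 / 0.152972 ≈ 0.106

Now condition on the additional information:
P(positive screen | poppy-seed meal) = 0.35·0.974 + 0.69·0.026 = 0.340900 + 0.017940 = 0.358840
Restricting to configurations with actual drug use present: 0.69·0.026 = 0.017940.
So P(actual drug use | positive screen, poppy-seed meal) = 0.017940/0.358840 ≈ 0.050.
Conditioning on poppy-seed meal lowers the posterior on actual drug use: the classic explaining-away effect in a common-effect structure.

Pr(actual drug use | positive screen) ≈ 0.106; Pr(actual drug use | positive screen, poppy-seed meal) ≈ 0.050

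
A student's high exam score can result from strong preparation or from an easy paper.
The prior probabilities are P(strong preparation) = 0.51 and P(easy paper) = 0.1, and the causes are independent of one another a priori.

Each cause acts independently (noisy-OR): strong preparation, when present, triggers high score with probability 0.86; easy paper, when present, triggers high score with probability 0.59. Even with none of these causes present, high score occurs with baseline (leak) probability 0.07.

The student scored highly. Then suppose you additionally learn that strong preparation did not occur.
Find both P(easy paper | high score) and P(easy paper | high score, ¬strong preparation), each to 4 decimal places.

Under noisy-OR, P(high score | causes) = 1 − (1−0.07)·∏(1−qᵢ) over the active causes.
For the numerator, keep only easy paper=true terms: 0.030316 + 0.048278 = 0.078594
Normalizer over all consistent configurations: 0.07×0.49×0.9 + 0.6187×0.49×0.1 + 0.8698×0.51×0.9 + 0.946618×0.51×0.1 = 0.508702
P(easy paper | high score) = 0.078594/0.508702 ≈ 0.1545

With the extra evidence:
Enumerate both values of easy paper and weight by the priors:
  P(high score | ¬strong preparation) = 0.07×0.9 + 0.6187×0.1
        = 0.063000 + 0.061870 = 0.124870
Configurations with easy paper contribute 0.061870, so
  P(easy paper | high score, ¬strong preparation) = 0.061870 / 0.124870 ≈ 0.4955

P(easy paper | high score) ≈ 0.1545; P(easy paper | high score, ¬strong preparation) ≈ 0.4955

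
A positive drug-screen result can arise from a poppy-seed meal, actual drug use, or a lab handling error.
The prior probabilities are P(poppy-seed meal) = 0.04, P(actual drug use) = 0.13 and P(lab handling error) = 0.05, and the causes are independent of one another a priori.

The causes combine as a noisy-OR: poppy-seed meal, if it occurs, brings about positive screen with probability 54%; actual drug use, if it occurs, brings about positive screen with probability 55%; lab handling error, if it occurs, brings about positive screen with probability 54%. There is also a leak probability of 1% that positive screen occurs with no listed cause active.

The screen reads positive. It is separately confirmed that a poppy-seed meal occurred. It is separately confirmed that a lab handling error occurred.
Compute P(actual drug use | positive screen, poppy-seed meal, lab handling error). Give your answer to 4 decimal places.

P(actual drug use | positive screen, poppy-seed meal, lab handling error) ≈ 0.1462

Under noisy-OR, P(positive screen | causes) = 1 − (1−0.01)·∏(1−qᵢ) over the active causes.
Enumerate both values of actual drug use and weight by the priors:
  P(positive screen | poppy-seed meal, lab handling error) = 0.790516×0.87 + 0.905732×0.13
        = 0.687749 + 0.117745 = 0.805494
Keeping only the actual drug use-present terms gives 0.117745, so
  P(actual drug use | positive screen, poppy-seed meal, lab handling error) = 0.117745 / 0.805494 ≈ 0.1462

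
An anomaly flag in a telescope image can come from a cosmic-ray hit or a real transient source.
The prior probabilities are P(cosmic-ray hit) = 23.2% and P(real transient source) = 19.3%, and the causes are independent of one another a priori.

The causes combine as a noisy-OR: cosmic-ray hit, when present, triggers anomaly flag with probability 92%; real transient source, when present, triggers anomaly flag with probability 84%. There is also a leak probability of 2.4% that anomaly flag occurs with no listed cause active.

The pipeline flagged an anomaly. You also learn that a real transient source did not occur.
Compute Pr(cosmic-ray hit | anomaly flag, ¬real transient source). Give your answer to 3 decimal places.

Under noisy-OR, P(anomaly flag | causes) = 1 − (1−0.024)·∏(1−qᵢ) over the active causes.
Numerator (weight on configurations with cosmic-ray hit): 0.92192*0.232 = 0.213885
Normalizer over all consistent configurations: 0.024*0.768 + 0.92192*0.232 = 0.232317
P(cosmic-ray hit | anomaly flag, ¬real transient source) = 0.213885/0.232317 ≈ 0.921

Pr(cosmic-ray hit | anomaly flag, ¬real transient source) ≈ 0.921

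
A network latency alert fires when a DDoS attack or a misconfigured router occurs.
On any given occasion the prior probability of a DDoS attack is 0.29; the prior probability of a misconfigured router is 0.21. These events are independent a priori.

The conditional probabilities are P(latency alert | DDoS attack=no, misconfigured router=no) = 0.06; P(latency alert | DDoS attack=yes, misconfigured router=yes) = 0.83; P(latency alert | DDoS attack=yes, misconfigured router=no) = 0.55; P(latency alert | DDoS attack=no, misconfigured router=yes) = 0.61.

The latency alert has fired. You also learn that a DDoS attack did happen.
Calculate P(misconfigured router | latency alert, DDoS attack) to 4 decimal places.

Numerator (weight on configurations with misconfigured router): 0.83×0.21 = 0.174300
Normalizer over all consistent configurations: 0.55×0.79 + 0.83×0.21 = 0.608800
Posterior = 0.174300 / 0.608800 ≈ 0.2863

P(misconfigured router | latency alert, DDoS attack) ≈ 0.2863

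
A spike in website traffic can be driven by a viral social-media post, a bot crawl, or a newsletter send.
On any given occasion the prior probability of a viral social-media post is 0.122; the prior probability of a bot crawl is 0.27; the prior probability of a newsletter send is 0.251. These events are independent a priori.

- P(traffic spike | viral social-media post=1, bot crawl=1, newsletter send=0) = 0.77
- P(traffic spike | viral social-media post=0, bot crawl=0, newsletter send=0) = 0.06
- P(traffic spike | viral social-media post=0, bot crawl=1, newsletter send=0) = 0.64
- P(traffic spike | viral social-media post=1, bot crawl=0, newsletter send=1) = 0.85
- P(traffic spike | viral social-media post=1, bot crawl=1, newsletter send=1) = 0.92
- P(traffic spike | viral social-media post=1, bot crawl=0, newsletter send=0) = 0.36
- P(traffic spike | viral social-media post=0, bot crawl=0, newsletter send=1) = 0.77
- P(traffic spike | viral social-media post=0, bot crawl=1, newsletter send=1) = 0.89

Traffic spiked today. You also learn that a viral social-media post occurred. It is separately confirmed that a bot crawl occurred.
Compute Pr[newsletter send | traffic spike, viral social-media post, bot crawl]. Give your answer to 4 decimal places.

By total probability over both values of newsletter send:
  P(traffic spike | viral social-media post, bot crawl) = 0.77·0.749 + 0.92·0.251
        = 0.576730 + 0.230920 = 0.807650
Configurations with newsletter send contribute 0.230920, so
  P(newsletter send | traffic spike, viral social-media post, bot crawl) = 0.230920 / 0.807650 ≈ 0.2859

Pr[newsletter send | traffic spike, viral social-media post, bot crawl] ≈ 0.2859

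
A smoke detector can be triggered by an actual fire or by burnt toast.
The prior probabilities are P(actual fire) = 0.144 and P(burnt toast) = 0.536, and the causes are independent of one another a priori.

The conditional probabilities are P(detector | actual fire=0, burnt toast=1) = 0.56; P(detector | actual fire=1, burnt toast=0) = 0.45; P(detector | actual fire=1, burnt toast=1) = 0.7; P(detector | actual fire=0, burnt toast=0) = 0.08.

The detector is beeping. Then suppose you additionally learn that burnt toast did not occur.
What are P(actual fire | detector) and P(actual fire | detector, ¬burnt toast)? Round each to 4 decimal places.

P(actual fire | detector) ≈ 0.2256; P(actual fire | detector, ¬burnt toast) ≈ 0.4862

P(detector) = 0.08×0.856×0.464 + 0.56×0.856×0.536 + 0.45×0.144×0.464 + 0.7×0.144×0.536 = 0.031775 + 0.256937 + 0.030067 + 0.054029 = 0.372808
Restricting to configurations with actual fire present: 0.030067 + 0.054029 = 0.084096.
Hence the posterior is 0.084096/0.372808 ≈ 0.2256.

With the extra evidence:
By total probability over both values of actual fire:
  P(detector | ¬burnt toast) = 0.08·0.856 + 0.45·0.144
        = 0.068480 + 0.064800 = 0.133280
Configurations with actual fire contribute 0.064800, so
  P(actual fire | detector, ¬burnt toast) = 0.064800 / 0.133280 ≈ 0.4862
Ruling out burnt toast raises the posterior on actual fire — the flip side of explaining away.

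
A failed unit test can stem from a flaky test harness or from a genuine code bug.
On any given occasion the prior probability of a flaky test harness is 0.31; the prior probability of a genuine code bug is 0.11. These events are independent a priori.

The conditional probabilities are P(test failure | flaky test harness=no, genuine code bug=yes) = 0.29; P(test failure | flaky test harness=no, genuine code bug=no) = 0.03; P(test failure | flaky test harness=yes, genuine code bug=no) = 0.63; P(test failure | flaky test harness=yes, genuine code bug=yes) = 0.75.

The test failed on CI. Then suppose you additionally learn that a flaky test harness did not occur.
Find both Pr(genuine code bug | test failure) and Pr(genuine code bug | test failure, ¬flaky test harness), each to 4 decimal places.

Pr(genuine code bug | test failure) ≈ 0.1984; Pr(genuine code bug | test failure, ¬flaky test harness) ≈ 0.5444

Enumerate the 4 (flaky test harness, genuine code bug) configurations and weight by the priors:
  P(test failure) = 0.03×0.69×0.89 + 0.29×0.69×0.11 + 0.63×0.31×0.89 + 0.75×0.31×0.11
        = 0.018423 + 0.022011 + 0.173817 + 0.025575 = 0.239826
Configurations with genuine code bug contribute 0.047586, so
  P(genuine code bug | test failure) = 0.047586 / 0.239826 ≈ 0.1984

With the extra evidence:
Numerator (weight on configurations with genuine code bug): 0.29×0.11 = 0.031900
The normalizing constant is 0.03×0.89 + 0.29×0.11 = 0.058600
P(genuine code bug | test failure, ¬flaky test harness) = 0.031900/0.058600 ≈ 0.5444
Ruling out flaky test harness raises the posterior on genuine code bug — the flip side of explaining away.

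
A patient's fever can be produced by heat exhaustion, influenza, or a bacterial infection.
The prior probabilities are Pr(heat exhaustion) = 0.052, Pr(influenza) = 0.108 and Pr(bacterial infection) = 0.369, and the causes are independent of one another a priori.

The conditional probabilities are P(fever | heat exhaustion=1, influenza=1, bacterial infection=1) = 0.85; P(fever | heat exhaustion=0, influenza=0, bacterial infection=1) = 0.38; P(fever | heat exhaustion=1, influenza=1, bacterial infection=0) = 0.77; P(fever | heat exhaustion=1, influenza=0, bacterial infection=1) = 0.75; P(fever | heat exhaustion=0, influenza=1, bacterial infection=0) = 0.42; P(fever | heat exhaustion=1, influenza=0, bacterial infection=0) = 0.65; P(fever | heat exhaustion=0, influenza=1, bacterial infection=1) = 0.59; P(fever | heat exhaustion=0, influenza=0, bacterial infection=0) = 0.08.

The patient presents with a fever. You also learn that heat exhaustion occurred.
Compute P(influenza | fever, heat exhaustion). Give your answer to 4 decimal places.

For the numerator, keep only influenza=true terms: 0.052474 + 0.033874 = 0.086348
Denominator P(fever | heat exhaustion): 0.65×0.892×0.631 + 0.75×0.892×0.369 + 0.77×0.108×0.631 + 0.85×0.108×0.369 = 0.699063
Posterior = 0.086348 / 0.699063 ≈ 0.1235

P(influenza | fever, heat exhaustion) ≈ 0.1235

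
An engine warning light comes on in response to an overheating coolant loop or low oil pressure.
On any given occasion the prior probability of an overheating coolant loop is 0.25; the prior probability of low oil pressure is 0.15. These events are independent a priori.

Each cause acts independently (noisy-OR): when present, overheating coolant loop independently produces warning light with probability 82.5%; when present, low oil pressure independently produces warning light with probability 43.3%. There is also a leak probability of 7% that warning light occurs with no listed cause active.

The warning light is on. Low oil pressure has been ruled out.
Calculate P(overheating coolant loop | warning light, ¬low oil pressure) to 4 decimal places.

P(overheating coolant loop | warning light, ¬low oil pressure) ≈ 0.7995

Under noisy-OR, P(warning light | causes) = 1 − (1−0.07)·∏(1−qᵢ) over the active causes.
Weight on overheating coolant loop=true, given the evidence: 0.83725*0.25 = 0.209313
Denominator P(warning light | ¬low oil pressure): 0.07*0.75 + 0.83725*0.25 = 0.261813
Posterior = 0.209313 / 0.261813 ≈ 0.7995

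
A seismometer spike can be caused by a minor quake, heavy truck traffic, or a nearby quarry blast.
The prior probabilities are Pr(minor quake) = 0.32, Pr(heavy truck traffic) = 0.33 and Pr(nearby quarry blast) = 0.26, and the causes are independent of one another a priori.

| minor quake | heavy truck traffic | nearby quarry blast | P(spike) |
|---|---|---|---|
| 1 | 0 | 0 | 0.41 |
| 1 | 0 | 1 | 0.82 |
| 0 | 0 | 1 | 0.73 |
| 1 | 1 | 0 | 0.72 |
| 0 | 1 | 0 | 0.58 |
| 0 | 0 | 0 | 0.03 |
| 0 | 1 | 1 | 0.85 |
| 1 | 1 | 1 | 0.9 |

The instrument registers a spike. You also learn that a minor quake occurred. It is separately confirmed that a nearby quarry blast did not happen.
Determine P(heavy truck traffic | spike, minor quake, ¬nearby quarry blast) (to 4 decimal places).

P(heavy truck traffic | spike, minor quake, ¬nearby quarry blast) ≈ 0.4638

P(spike | minor quake, ¬nearby quarry blast) = 0.41·0.67 + 0.72·0.33 = 0.274700 + 0.237600 = 0.512300
Restricting to configurations with heavy truck traffic present: 0.72·0.33 = 0.237600.
P(heavy truck traffic | spike, minor quake, ¬nearby quarry blast) = 0.237600 / 0.512300 ≈ 0.4638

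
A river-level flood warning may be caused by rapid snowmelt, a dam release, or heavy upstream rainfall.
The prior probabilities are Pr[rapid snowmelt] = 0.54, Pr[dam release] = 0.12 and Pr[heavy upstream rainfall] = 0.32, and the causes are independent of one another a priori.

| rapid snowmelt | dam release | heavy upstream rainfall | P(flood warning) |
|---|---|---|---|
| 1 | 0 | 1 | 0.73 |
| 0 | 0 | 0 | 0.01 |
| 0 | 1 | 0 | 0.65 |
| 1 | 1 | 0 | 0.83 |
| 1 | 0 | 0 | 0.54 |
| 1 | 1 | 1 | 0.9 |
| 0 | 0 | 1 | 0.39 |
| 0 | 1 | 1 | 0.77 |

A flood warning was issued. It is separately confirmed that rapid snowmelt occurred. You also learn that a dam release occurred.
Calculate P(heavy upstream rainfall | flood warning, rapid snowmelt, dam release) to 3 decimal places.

P(flood warning | rapid snowmelt, dam release) = 0.83*0.68 + 0.9*0.32 = 0.564400 + 0.288000 = 0.852400
Restricting to configurations with heavy upstream rainfall present: 0.9*0.32 = 0.288000.
P(heavy upstream rainfall | flood warning, rapid snowmelt, dam release) = 0.288000 / 0.852400 ≈ 0.338

P(heavy upstream rainfall | flood warning, rapid snowmelt, dam release) ≈ 0.338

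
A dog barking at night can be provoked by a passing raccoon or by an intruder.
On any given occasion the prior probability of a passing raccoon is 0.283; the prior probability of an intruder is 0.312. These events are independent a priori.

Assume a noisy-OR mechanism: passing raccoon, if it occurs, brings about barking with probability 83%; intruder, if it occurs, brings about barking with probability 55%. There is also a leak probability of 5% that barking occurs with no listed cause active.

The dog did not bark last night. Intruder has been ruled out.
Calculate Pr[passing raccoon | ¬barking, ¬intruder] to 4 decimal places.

Under noisy-OR, P(barking | causes) = 1 − (1−0.05)·∏(1−qᵢ) over the active causes.
P(¬barking | ¬intruder) = 0.95·0.717 + 0.1615·0.283 = 0.681150 + 0.045704 = 0.726854
The passing raccoon-present share is 0.1615·0.283 = 0.045704.
Hence the posterior is 0.045704/0.726854 ≈ 0.0629.

Pr[passing raccoon | ¬barking, ¬intruder] ≈ 0.0629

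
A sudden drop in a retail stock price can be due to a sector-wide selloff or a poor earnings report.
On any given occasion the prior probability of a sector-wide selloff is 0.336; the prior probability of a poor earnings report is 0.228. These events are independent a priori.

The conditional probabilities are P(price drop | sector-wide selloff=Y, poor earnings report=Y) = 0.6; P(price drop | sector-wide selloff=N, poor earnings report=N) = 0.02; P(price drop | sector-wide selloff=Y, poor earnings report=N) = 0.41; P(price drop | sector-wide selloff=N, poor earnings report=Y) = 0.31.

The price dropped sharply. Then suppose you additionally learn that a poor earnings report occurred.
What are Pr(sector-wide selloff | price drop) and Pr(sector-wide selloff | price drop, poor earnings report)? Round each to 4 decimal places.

P(price drop) = 0.02×0.664×0.772 + 0.31×0.664×0.228 + 0.41×0.336×0.772 + 0.6×0.336×0.228 = 0.010252 + 0.046932 + 0.106351 + 0.045965 = 0.209500
Of this, 0.152316 comes from 0.106351 + 0.045965 (the sector-wide selloff=true cases).
P(sector-wide selloff | price drop) = 0.152316 / 0.209500 ≈ 0.7270

Now also conditioning on poor earnings report=true:
Enumerate both values of sector-wide selloff and weight by the priors:
  P(price drop | poor earnings report) = 0.31*0.664 + 0.6*0.336
        = 0.205840 + 0.201600 = 0.407440
Configurations with sector-wide selloff contribute 0.201600, so
  P(sector-wide selloff | price drop, poor earnings report) = 0.201600 / 0.407440 ≈ 0.4948

Pr(sector-wide selloff | price drop) ≈ 0.7270; Pr(sector-wide selloff | price drop, poor earnings report) ≈ 0.4948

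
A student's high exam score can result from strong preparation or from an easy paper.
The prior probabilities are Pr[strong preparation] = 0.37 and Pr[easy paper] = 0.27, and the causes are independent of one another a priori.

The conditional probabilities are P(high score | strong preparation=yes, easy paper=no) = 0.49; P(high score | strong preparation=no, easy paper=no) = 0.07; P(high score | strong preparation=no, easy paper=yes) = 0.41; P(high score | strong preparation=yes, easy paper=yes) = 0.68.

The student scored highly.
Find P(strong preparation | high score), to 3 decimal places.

Enumerate the 4 (strong preparation, easy paper) configurations and weight by the priors:
  P(high score) = 0.07*0.63*0.73 + 0.41*0.63*0.27 + 0.49*0.37*0.73 + 0.68*0.37*0.27
        = 0.032193 + 0.069741 + 0.132349 + 0.067932 = 0.302215
The terms with strong preparation present sum to 0.200281, so
  P(strong preparation | high score) = 0.200281 / 0.302215 ≈ 0.663

P(strong preparation | high score) ≈ 0.663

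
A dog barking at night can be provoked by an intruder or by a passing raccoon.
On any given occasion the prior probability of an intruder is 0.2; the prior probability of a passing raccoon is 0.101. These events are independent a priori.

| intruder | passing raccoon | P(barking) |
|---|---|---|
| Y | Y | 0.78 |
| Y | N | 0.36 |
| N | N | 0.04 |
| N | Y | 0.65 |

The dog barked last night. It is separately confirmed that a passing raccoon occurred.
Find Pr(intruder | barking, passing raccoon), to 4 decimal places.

Pr(intruder | barking, passing raccoon) ≈ 0.2308

Enumerate both values of intruder and weight by the priors:
  P(barking | passing raccoon) = 0.65*0.8 + 0.78*0.2
        = 0.520000 + 0.156000 = 0.676000
Configurations with intruder contribute 0.156000, so
  P(intruder | barking, passing raccoon) = 0.156000 / 0.676000 ≈ 0.2308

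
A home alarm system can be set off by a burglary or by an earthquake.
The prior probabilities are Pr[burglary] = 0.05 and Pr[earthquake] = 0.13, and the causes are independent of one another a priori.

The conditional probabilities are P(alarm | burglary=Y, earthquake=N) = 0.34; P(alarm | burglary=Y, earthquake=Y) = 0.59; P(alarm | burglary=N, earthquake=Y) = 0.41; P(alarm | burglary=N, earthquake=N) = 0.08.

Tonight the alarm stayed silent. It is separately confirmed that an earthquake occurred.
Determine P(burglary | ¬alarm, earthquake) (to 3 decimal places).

P(burglary | ¬alarm, earthquake) ≈ 0.035

By total probability over both values of burglary:
  P(¬alarm | earthquake) = 0.59*0.95 + 0.41*0.05
        = 0.560500 + 0.020500 = 0.581000
Configurations with burglary contribute 0.020500, so
  P(burglary | ¬alarm, earthquake) = 0.020500 / 0.581000 ≈ 0.035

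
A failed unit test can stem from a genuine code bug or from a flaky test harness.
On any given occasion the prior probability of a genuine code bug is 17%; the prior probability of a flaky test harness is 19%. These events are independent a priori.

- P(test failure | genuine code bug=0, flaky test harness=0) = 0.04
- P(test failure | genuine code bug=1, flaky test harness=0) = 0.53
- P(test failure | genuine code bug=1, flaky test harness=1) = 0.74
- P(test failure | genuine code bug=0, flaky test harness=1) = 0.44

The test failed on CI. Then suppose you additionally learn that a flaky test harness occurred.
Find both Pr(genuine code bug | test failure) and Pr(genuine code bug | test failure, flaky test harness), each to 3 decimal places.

By total probability over the 4 (genuine code bug, flaky test harness) configurations:
  P(test failure) = 0.04×0.83×0.81 + 0.44×0.83×0.19 + 0.53×0.17×0.81 + 0.74×0.17×0.19
        = 0.026892 + 0.069388 + 0.072981 + 0.023902 = 0.193163
Keeping only the genuine code bug-present terms gives 0.096883, so
  P(genuine code bug | test failure) = 0.096883 / 0.193163 ≈ 0.502

With the extra evidence:
P(test failure | flaky test harness) = 0.44*0.83 + 0.74*0.17 = 0.365200 + 0.125800 = 0.491000
Restricting to configurations with genuine code bug present: 0.74*0.17 = 0.125800.
Hence the posterior is 0.125800/0.491000 ≈ 0.256.

Pr(genuine code bug | test failure) ≈ 0.502; Pr(genuine code bug | test failure, flaky test harness) ≈ 0.256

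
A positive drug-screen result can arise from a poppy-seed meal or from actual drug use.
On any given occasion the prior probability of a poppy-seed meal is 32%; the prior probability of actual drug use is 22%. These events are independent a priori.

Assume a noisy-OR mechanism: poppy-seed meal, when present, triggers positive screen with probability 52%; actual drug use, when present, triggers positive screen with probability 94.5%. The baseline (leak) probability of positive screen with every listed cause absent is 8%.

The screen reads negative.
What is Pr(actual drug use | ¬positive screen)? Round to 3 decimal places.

Pr(actual drug use | ¬positive screen) ≈ 0.015

Under noisy-OR, P(positive screen | causes) = 1 − (1−0.08)·∏(1−qᵢ) over the active causes.
Enumerate the 4 (poppy-seed meal, actual drug use) configurations and weight by the priors:
  P(¬positive screen) = 0.92*0.68*0.78 + 0.0506*0.68*0.22 + 0.4416*0.32*0.78 + 0.024288*0.32*0.22
        = 0.487968 + 0.007570 + 0.110223 + 0.001710 = 0.607471
Configurations with actual drug use contribute 0.009280, so
  P(actual drug use | ¬positive screen) = 0.009280 / 0.607471 ≈ 0.015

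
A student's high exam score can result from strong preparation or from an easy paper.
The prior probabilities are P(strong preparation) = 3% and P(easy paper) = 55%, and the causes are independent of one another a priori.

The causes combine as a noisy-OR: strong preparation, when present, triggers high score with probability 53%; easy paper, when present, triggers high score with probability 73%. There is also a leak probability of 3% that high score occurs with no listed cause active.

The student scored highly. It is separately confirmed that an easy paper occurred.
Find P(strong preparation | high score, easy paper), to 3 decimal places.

Under noisy-OR, P(high score | causes) = 1 − (1−0.03)·∏(1−qᵢ) over the active causes.
P(high score | easy paper) = 0.7381×0.97 + 0.876907×0.03 = 0.715957 + 0.026307 = 0.742264
Restricting to configurations with strong preparation present: 0.876907×0.03 = 0.026307.
Hence the posterior is 0.026307/0.742264 ≈ 0.035.

P(strong preparation | high score, easy paper) ≈ 0.035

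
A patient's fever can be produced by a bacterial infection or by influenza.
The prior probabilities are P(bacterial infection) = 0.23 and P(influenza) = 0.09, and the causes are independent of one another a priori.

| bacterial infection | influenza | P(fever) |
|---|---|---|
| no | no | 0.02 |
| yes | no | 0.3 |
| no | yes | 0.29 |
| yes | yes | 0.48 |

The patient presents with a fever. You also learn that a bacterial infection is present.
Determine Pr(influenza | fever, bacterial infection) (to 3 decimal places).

Pr(influenza | fever, bacterial infection) ≈ 0.137

Weight on influenza=true, given the evidence: 0.48·0.09 = 0.043200
The normalizing constant is 0.3·0.91 + 0.48·0.09 = 0.316200
P(influenza | fever, bacterial infection) = 0.043200/0.316200 ≈ 0.137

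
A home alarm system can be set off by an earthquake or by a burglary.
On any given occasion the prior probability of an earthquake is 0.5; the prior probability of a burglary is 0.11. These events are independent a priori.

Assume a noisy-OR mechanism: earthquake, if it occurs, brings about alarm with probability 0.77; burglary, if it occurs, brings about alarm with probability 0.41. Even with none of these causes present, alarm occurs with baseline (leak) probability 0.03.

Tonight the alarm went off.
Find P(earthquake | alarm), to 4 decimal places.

Under noisy-OR, P(alarm | causes) = 1 − (1−0.03)·∏(1−qᵢ) over the active causes.
P(alarm) = 0.03×0.5×0.89 + 0.4277×0.5×0.11 + 0.7769×0.5×0.89 + 0.868371×0.5×0.11 = 0.013350 + 0.023524 + 0.345721 + 0.047760 = 0.430355
Of this, 0.393481 comes from 0.345721 + 0.047760 (the earthquake=true cases).
So P(earthquake | alarm) = 0.393481/0.430355 ≈ 0.9143.

P(earthquake | alarm) ≈ 0.9143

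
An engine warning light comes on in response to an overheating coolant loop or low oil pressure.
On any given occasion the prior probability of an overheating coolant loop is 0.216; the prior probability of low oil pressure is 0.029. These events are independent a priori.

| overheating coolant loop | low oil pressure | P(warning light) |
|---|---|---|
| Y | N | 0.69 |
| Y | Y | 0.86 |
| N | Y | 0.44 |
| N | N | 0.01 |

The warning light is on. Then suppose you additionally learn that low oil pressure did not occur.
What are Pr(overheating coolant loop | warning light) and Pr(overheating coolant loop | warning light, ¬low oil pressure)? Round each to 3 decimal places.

Pr(overheating coolant loop | warning light) ≈ 0.895; Pr(overheating coolant loop | warning light, ¬low oil pressure) ≈ 0.950

P(warning light) = 0.01*0.784*0.971 + 0.44*0.784*0.029 + 0.69*0.216*0.971 + 0.86*0.216*0.029 = 0.007613 + 0.010004 + 0.144718 + 0.005387 = 0.167722
Of this, 0.150105 comes from 0.144718 + 0.005387 (the overheating coolant loop=true cases).
So P(overheating coolant loop | warning light) = 0.150105/0.167722 ≈ 0.895.

Now condition on the additional information:
P(warning light | ¬low oil pressure) = 0.01·0.784 + 0.69·0.216 = 0.007840 + 0.149040 = 0.156880
Restricting to configurations with overheating coolant loop present: 0.69·0.216 = 0.149040.
So P(overheating coolant loop | warning light, ¬low oil pressure) = 0.149040/0.156880 ≈ 0.950.
With low oil pressure excluded, overheating coolant loop must carry more of the explanatory weight for the warning light.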